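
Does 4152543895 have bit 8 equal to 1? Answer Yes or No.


0b11110111100000101100101010010111, bit 8 = 0. No

No


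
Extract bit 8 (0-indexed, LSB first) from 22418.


0b101011110010010, position 8 = 1

1


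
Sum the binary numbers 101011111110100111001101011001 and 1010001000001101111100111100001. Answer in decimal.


101011111110100111001101011001 + 1010001000001101111100111100001 = 1111101000000010110110100111010 = 2097245498

2097245498


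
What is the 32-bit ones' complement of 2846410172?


2846410172 ^ 4294967295 = 1448557123

1448557123


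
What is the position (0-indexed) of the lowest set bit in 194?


0b11000010. Lowest set bit at position 1

1


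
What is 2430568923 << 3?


0b10010000110111111000100111011011 << 3 = 0b10010000110111111000100111011011000 = 19444551384

19444551384


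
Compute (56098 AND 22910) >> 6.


Step 1: 56098 & 22910 = 22818
Step 2: 22818 >> 6 = 356

356


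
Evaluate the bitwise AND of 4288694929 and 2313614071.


0b11111111101000000100101010010001 & 0b10001001111001101111001011110111 = 0b10001001101000000100001010010001 = 2308981393

2308981393


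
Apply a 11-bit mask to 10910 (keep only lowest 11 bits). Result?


10910 & 2047 = 670

670


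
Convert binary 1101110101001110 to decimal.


1101110101001110 in decimal = 56654

56654


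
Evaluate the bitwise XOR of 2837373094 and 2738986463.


0b10101001000111101110000010100110 ^ 0b10100011010000011001110111011111 = 0b1010010111110111110101111001 = 174030201

174030201


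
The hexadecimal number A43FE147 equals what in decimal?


A43FE147 hex = 2755649863 decimal

2755649863


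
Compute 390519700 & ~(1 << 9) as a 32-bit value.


390519700 & ~(1 << 9) = 390519188

390519188


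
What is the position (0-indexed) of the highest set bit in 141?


0b10001101. Highest set bit at position 7

7


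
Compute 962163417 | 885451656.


0b111001010110010111001011011001 | 0b110100110001101110101110001000 = 0b111101110111111111101111011001 = 1038089177

1038089177


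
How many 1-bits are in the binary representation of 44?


0b101100 has 3 set bits

3


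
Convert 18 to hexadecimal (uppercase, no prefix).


18 = 12 hex

12


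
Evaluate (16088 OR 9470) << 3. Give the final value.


Step 1: 16088 | 9470 = 16126
Step 2: 16126 << 3 = 129008

129008


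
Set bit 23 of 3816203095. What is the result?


3816203095 | (1 << 23) = 3816203095 | 8388608 = 3824591703

3824591703


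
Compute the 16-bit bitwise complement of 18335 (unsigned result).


~0b100011110011111 = 0b1011100001100000 = 47200 (16-bit unsigned)

47200


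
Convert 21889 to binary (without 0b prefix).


21889 = 101010110000001 in binary

101010110000001


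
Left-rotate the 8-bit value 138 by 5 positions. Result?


Rotate 0b10001010 left by 5 (8-bit) = 0b1010001 = 81

81


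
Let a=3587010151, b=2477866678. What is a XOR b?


3587010151 ^ 2477866678 = 1182552273

1182552273


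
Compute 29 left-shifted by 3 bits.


0b11101 << 3 = 0b11101000 = 232

232


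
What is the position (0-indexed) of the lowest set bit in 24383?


0b101111100111111. Lowest set bit at position 0

0


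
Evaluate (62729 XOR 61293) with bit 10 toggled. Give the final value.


Step 1: 62729 ^ 61293 = 6756
Step 2: 6756 ^ (1 << 10) = 6756 ^ 1024 = 7780

7780


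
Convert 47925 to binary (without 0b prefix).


47925 = 1011101100110101 in binary

1011101100110101


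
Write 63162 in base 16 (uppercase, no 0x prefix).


63162 = F6BA hex

F6BA


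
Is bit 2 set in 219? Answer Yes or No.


0b11011011, bit 2 = 0. No

No


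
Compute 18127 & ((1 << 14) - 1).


18127 & 16383 = 1743

1743


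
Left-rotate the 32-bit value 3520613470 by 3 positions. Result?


Rotate 0b11010001110110000100110001011110 left by 3 (32-bit) = 0b10001110110000100110001011110110 = 2395103990

2395103990


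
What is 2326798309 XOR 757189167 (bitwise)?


0b10001010101100000001111111100101 ^ 0b101101001000011100101000101111 = 0b10100111100100011101010111001010 = 2811352522

2811352522


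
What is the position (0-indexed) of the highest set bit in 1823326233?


0b1101100101011011100000000011001. Highest set bit at position 30

30


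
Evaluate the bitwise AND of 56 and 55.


0b111000 & 0b110111 = 0b110000 = 48

48


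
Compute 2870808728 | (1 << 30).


2870808728 | (1 << 30) = 2870808728 | 1073741824 = 3944550552

3944550552


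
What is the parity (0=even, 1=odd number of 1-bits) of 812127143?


0b110000011010000001001110100111 has 13 ones => parity 1

1


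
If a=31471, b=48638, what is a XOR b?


31471 ^ 48638 = 50961

50961


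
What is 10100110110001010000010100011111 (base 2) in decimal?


10100110110001010000010100011111 in decimal = 2797929759

2797929759


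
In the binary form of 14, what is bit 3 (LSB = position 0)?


0b1110, position 3 = 1

1


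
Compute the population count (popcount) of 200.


0b11001000 has 3 set bits

3


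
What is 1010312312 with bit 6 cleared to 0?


1010312312 & ~(1 << 6) = 1010312248

1010312248


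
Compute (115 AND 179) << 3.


Step 1: 115 & 179 = 51
Step 2: 51 << 3 = 408

408


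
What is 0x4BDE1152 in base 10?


4BDE1152 hex = 1272844626 decimal

1272844626


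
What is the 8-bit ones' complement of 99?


99 ^ 255 = 156

156


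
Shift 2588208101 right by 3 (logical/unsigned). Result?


0b10011010010001001110101111100101 >> 3 = 0b10011010010001001110101111100 = 323526012

323526012


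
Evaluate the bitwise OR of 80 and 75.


0b1010000 | 0b1001011 = 0b1011011 = 91

91


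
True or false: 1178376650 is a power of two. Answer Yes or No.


0b1000110001111001001100111001010. Multiple bits set => No

No


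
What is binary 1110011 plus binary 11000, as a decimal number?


1110011 + 11000 = 10001011 = 139

139


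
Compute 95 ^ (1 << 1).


95 ^ (1 << 1) = 95 ^ 2 = 93

93


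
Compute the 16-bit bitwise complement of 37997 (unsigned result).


~0b1001010001101101 = 0b110101110010010 = 27538 (16-bit unsigned)

27538


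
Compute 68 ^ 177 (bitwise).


0b1000100 ^ 0b10110001 = 0b11110101 = 245

245


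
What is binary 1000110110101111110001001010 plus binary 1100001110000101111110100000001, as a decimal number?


1000110110101111110001001010 + 1100001110000101111110100000001 = 1101010100111011111100101001011 = 1788737867

1788737867


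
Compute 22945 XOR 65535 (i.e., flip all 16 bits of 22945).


22945 ^ 65535 = 42590

42590


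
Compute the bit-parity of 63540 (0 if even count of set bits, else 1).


0b1111100000110100 has 8 ones => parity 0

0


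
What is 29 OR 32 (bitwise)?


0b11101 | 0b100000 = 0b111101 = 61

61


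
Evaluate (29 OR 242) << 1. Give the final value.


Step 1: 29 | 242 = 255
Step 2: 255 << 1 = 510

510


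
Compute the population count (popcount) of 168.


0b10101000 has 3 set bits

3


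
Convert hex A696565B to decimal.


A696565B hex = 2794870363 decimal

2794870363


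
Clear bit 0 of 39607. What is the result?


39607 & ~(1 << 0) = 39606

39606


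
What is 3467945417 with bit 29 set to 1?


3467945417 | (1 << 29) = 3467945417 | 536870912 = 4004816329

4004816329


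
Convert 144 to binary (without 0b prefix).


144 = 10010000 in binary

10010000


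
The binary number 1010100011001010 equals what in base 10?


1010100011001010 in decimal = 43210

43210


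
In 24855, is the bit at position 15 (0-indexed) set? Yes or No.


0b110000100010111, bit 15 = 0. No

No


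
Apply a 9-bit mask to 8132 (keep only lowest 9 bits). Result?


8132 & 511 = 452

452


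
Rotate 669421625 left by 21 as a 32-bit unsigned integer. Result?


Rotate 0b100111111001101001000000111001 left by 21 (32-bit) = 0b111001001001111110011010010 = 119864530

119864530


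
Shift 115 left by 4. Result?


0b1110011 << 4 = 0b11100110000 = 1840

1840


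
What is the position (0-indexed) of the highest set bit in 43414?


0b1010100110010110. Highest set bit at position 15

15


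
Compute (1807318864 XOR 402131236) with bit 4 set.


Step 1: 1807318864 ^ 402131236 = 2084664948
Step 2: 2084664948 | (1 << 4) = 2084664948 | 16 = 2084664948

2084664948


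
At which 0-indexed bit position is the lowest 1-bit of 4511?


0b1000110011111. Lowest set bit at position 0

0


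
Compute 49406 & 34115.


0b1100000011111110 & 0b1000010101000011 = 0b1000000001000010 = 32834

32834


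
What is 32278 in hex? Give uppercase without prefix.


32278 = 7E16 hex

7E16


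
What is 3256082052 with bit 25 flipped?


3256082052 ^ (1 << 25) = 3256082052 ^ 33554432 = 3222527620

3222527620


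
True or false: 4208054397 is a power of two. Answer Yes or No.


0b11111010110100011101000001111101. Multiple bits set => No

No


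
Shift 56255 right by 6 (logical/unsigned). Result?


0b1101101110111111 >> 6 = 0b1101101110 = 878

878


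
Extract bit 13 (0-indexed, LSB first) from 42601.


0b1010011001101001, position 13 = 1

1


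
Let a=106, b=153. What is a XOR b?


106 ^ 153 = 243

243


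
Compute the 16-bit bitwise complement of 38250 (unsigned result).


~0b1001010101101010 = 0b110101010010101 = 27285 (16-bit unsigned)

27285


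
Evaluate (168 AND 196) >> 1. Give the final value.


Step 1: 168 & 196 = 128
Step 2: 128 >> 1 = 64

64


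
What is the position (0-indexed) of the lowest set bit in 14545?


0b11100011010001. Lowest set bit at position 0

0


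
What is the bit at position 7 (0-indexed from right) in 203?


0b11001011, position 7 = 1

1


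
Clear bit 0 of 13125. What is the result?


13125 & ~(1 << 0) = 13124

13124


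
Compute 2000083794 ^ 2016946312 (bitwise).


0b1110111001101101101101101010010 ^ 0b1111000001110000010100010001000 = 0b1111000011101111001111011010 = 252638170

252638170


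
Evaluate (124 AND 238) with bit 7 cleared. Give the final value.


Step 1: 124 & 238 = 108
Step 2: 108 & ~(1 << 7) = 108

108


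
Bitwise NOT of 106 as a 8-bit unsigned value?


~0b1101010 = 0b10010101 = 149 (8-bit unsigned)

149


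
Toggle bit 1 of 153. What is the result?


153 ^ (1 << 1) = 153 ^ 2 = 155

155


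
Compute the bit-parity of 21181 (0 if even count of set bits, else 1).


0b101001010111101 has 9 ones => parity 1

1


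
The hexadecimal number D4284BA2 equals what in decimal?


D4284BA2 hex = 3559410594 decimal

3559410594


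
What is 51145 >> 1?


0b1100011111001001 >> 1 = 0b110001111100100 = 25572

25572


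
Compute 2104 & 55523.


0b100000111000 & 0b1101100011100011 = 0b100000100000 = 2080

2080


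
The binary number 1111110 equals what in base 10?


1111110 in decimal = 126

126


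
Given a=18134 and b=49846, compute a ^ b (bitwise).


18134 ^ 49846 = 33888

33888


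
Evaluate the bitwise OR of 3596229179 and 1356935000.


0b11010110010110100001101000111011 | 0b1010000111000010010111101011000 = 0b11010110111110110011111101111011 = 3606790011

3606790011


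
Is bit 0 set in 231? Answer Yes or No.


0b11100111, bit 0 = 1. Yes

Yes


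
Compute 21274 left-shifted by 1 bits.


0b101001100011010 << 1 = 0b1010011000110100 = 42548

42548


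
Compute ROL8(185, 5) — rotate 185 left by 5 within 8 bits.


Rotate 0b10111001 left by 5 (8-bit) = 0b110111 = 55

55


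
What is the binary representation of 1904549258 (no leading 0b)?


1904549258 = 1110001100001010001110110001010 in binary

1110001100001010001110110001010


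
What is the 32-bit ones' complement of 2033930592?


2033930592 ^ 4294967295 = 2261036703

2261036703


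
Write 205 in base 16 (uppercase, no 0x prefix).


205 = CD hex

CD


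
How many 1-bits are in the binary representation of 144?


0b10010000 has 2 set bits

2


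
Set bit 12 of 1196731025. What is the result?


1196731025 | (1 << 12) = 1196731025 | 4096 = 1196735121

1196735121


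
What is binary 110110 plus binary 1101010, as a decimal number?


110110 + 1101010 = 10100000 = 160

160


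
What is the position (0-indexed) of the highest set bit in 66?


0b1000010. Highest set bit at position 6

6


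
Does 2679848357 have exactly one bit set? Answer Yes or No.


0b10011111101110110011110110100101. Multiple bits set => No

No


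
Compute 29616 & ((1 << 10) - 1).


29616 & 1023 = 944

944


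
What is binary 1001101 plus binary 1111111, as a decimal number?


1001101 + 1111111 = 11001100 = 204

204


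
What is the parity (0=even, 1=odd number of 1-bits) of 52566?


0b1100110101010110 has 9 ones => parity 1

1


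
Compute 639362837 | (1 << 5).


639362837 | (1 << 5) = 639362837 | 32 = 639362869

639362869


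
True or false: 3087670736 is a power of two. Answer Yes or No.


0b10111000000010100001110111010000. Multiple bits set => No

No


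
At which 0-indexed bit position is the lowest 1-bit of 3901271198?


0b11101000100010001010110010011110. Lowest set bit at position 1

1


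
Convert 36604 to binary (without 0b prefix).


36604 = 1000111011111100 in binary

1000111011111100


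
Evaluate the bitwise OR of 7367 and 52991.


0b1110011000111 | 0b1100111011111111 = 0b1101111011111111 = 57087

57087


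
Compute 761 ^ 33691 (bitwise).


0b1011111001 ^ 0b1000001110011011 = 0b1000000101100010 = 33122

33122


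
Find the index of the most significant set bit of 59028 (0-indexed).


0b1110011010010100. Highest set bit at position 15

15


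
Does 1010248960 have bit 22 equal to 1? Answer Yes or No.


0b111100001101110010110100000000, bit 22 = 0. No

No


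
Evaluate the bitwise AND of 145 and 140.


0b10010001 & 0b10001100 = 0b10000000 = 128

128


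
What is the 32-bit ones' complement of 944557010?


944557010 ^ 4294967295 = 3350410285

3350410285


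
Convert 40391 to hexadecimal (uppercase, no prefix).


40391 = 9DC7 hex

9DC7


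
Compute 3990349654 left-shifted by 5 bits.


0b11101101110101111110011101010110 << 5 = 0b1110110111010111111001110101011000000 = 127691188928

127691188928


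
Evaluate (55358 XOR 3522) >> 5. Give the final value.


Step 1: 55358 ^ 3522 = 54780
Step 2: 54780 >> 5 = 1711

1711


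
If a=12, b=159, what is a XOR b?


12 ^ 159 = 147

147


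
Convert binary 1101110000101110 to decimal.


1101110000101110 in decimal = 56366

56366


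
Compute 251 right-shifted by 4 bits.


0b11111011 >> 4 = 0b1111 = 15

15


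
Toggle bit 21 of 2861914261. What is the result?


2861914261 ^ (1 << 21) = 2861914261 ^ 2097152 = 2864011413

2864011413


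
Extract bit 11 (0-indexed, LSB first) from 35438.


0b1000101001101110, position 11 = 1

1


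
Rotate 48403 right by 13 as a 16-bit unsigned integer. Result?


Rotate 0b1011110100010011 right by 13 (16-bit) = 0b1110100010011101 = 59549

59549


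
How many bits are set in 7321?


0b1110010011001 has 7 set bits

7


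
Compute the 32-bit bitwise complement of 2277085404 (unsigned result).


~0b10000111101110011001000011011100 = 0b1111000010001100110111100100011 = 2017881891 (32-bit unsigned)

2017881891


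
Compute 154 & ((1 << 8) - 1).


154 & 255 = 154

154


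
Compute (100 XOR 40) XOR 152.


Step 1: 100 ^ 40 = 76
Step 2: 76 ^ 152 = 212

212


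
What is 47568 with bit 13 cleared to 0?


47568 & ~(1 << 13) = 39376

39376


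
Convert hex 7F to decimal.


7F hex = 127 decimal

127


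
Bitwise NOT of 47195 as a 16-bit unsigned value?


~0b1011100001011011 = 0b100011110100100 = 18340 (16-bit unsigned)

18340


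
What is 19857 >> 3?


0b100110110010001 >> 3 = 0b100110110010 = 2482

2482


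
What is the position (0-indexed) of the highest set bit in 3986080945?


0b11101101100101101100010010110001. Highest set bit at position 31

31


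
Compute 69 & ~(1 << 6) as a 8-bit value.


69 & ~(1 << 6) = 5

5


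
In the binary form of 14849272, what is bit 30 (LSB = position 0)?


0b111000101001010011111000, position 30 = 0

0


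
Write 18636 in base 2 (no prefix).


18636 = 100100011001100 in binary

100100011001100


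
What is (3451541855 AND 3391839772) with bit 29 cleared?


Step 1: 3451541855 & 3391839772 = 3358218268
Step 2: 3358218268 & ~(1 << 29) = 3358218268

3358218268


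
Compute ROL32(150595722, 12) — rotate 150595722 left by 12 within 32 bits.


Rotate 0b1000111110011110100010001010 left by 12 (32-bit) = 0b10011110100010001010000010001111 = 2659754127

2659754127


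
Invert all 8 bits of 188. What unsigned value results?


188 ^ 255 = 67

67


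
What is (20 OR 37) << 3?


Step 1: 20 | 37 = 53
Step 2: 53 << 3 = 424

424


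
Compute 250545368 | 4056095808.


0b1110111011110000010011011000 | 0b11110001110000110001110001000000 = 0b11111111111011110001110011011000 = 4293860568

4293860568


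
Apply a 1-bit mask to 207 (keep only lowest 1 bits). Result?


207 & 1 = 1

1


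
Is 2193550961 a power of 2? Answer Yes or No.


0b10000010101111101110111001110001. Multiple bits set => No

No


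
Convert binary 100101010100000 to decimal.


100101010100000 in decimal = 19104

19104


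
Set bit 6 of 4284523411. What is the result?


4284523411 | (1 << 6) = 4284523411 | 64 = 4284523475

4284523475


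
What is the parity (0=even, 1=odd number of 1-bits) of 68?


0b1000100 has 2 ones => parity 0

0


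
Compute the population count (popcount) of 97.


0b1100001 has 3 set bits

3


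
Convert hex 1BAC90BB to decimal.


1BAC90BB hex = 464294075 decimal

464294075


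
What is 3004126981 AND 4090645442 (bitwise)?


0b10110011000011110101011100000101 & 0b11110011110100100100101111000010 = 0b10110011000000100100001100000000 = 3003269888

3003269888


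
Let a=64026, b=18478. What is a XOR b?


64026 ^ 18478 = 45620

45620


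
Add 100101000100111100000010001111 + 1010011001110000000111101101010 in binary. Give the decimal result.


100101000100111100000010001111 + 1010011001110000000111101101010 = 1111000010010111100111111111001 = 2018234361

2018234361


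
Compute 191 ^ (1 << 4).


191 ^ (1 << 4) = 191 ^ 16 = 175

175


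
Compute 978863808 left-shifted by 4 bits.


0b111010010110000100011011000000 << 4 = 0b1110100101100001000110110000000000 = 15661820928

15661820928


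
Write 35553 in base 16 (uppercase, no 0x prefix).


35553 = 8AE1 hex

8AE1


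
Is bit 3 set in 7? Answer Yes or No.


0b111, bit 3 = 0. No

No


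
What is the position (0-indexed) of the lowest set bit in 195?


0b11000011. Lowest set bit at position 0

0


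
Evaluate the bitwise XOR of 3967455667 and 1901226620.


0b11101100011110101001000110110011 ^ 0b1110001010100100110101001111100 = 0b10011101001010001111101111001111 = 2636708815

2636708815


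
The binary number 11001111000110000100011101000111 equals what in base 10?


11001111000110000100011101000111 in decimal = 3474474823

3474474823


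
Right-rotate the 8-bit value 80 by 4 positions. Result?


Rotate 0b1010000 right by 4 (8-bit) = 0b101 = 5

5


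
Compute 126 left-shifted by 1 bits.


0b1111110 << 1 = 0b11111100 = 252

252


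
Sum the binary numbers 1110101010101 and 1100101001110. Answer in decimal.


1110101010101 + 1100101001110 = 11011010100011 = 13987

13987


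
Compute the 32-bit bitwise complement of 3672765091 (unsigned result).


~0b11011010111010011111001010100011 = 0b100101000101100000110101011100 = 622202204 (32-bit unsigned)

622202204


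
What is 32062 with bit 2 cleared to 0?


32062 & ~(1 << 2) = 32058

32058


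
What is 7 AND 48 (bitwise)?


0b111 & 0b110000 = 0b0 = 0

0


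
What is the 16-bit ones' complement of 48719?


48719 ^ 65535 = 16816

16816


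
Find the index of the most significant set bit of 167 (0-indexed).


0b10100111. Highest set bit at position 7

7


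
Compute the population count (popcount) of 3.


0b11 has 2 set bits

2


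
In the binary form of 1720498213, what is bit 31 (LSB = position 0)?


0b1100110100011001011100000100101, position 31 = 0

0


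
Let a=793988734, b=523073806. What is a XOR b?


793988734 ^ 523073806 = 813578096

813578096


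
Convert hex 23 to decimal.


23 hex = 35 decimal

35


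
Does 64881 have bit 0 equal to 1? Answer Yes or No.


0b1111110101110001, bit 0 = 1. Yes

Yes


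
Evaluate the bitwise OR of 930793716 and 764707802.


0b110111011110101100100011110100 | 0b101101100101001000001111011010 = 0b111111111111101100101111111110 = 1073662974

1073662974


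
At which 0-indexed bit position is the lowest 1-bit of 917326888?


0b110110101011010100110000101000. Lowest set bit at position 3

3


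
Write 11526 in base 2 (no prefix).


11526 = 10110100000110 in binary

10110100000110


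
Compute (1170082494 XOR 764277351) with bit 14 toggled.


Step 1: 1170082494 ^ 764277351 = 1748236505
Step 2: 1748236505 ^ (1 << 14) = 1748236505 ^ 16384 = 1748220121

1748220121


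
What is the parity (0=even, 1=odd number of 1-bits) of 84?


0b1010100 has 3 ones => parity 1

1


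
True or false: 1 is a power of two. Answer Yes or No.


0b1. Only one bit set => Yes

Yes


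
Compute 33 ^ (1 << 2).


33 ^ (1 << 2) = 33 ^ 4 = 37

37


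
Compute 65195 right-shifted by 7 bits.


0b1111111010101011 >> 7 = 0b111111101 = 509

509


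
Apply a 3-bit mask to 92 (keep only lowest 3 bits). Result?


92 & 7 = 4

4


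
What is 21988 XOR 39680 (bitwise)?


0b101010111100100 ^ 0b1001101100000000 = 0b1100111011100100 = 52964

52964


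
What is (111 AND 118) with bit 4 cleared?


Step 1: 111 & 118 = 102
Step 2: 102 & ~(1 << 4) = 102

102


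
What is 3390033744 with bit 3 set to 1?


3390033744 | (1 << 3) = 3390033744 | 8 = 3390033752

3390033752


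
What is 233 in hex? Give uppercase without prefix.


233 = E9 hex

E9


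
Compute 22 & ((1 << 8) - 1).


22 & 255 = 22

22


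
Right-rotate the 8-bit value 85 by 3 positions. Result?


Rotate 0b1010101 right by 3 (8-bit) = 0b10101010 = 170

170


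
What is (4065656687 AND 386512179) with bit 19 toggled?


Step 1: 4065656687 & 386512179 = 302036259
Step 2: 302036259 ^ (1 << 19) = 302036259 ^ 524288 = 302560547

302560547


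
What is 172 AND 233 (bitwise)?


0b10101100 & 0b11101001 = 0b10101000 = 168

168


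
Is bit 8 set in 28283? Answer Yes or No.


0b110111001111011, bit 8 = 0. No

No


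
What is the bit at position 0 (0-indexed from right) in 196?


0b11000100, position 0 = 0

0


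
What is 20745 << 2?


0b101000100001001 << 2 = 0b10100010000100100 = 82980

82980


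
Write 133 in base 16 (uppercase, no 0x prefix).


133 = 85 hex

85


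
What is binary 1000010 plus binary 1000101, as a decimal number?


1000010 + 1000101 = 10000111 = 135

135


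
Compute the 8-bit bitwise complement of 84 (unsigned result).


~0b1010100 = 0b10101011 = 171 (8-bit unsigned)

171


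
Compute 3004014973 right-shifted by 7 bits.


0b10110011000011011010000101111101 >> 7 = 0b1011001100001101101000010 = 23468866

23468866


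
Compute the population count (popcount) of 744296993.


0b101100010111010001001000100001 has 12 set bits

12


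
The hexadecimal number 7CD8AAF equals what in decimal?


7CD8AAF hex = 130910895 decimal

130910895


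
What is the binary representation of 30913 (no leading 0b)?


30913 = 111100011000001 in binary

111100011000001


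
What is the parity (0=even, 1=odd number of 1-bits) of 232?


0b11101000 has 4 ones => parity 0

0


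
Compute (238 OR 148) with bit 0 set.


Step 1: 238 | 148 = 254
Step 2: 254 | (1 << 0) = 254 | 1 = 255

255


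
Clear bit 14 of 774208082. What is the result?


774208082 & ~(1 << 14) = 774191698

774191698


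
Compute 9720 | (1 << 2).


9720 | (1 << 2) = 9720 | 4 = 9724

9724


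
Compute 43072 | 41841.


0b1010100001000000 | 0b1010001101110001 = 0b1010101101110001 = 43889

43889


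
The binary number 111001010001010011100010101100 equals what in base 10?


111001010001010011100010101100 in decimal = 960837804

960837804


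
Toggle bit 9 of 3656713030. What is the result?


3656713030 ^ (1 << 9) = 3656713030 ^ 512 = 3656712518

3656712518


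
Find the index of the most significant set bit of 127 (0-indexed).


0b1111111. Highest set bit at position 6

6


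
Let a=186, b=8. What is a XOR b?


186 ^ 8 = 178

178


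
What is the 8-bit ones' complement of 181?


181 ^ 255 = 74

74


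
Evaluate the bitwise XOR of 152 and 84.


0b10011000 ^ 0b1010100 = 0b11001100 = 204

204


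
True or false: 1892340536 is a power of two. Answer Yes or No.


0b1110000110010101101001100111000. Multiple bits set => No

No


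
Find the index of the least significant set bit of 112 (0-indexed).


0b1110000. Lowest set bit at position 4

4


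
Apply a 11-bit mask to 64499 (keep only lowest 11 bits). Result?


64499 & 2047 = 1011

1011


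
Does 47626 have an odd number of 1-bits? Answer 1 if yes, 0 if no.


0b1011101000001010 has 7 ones => parity 1

1


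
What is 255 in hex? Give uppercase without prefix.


255 = FF hex

FF


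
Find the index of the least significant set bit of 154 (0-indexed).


0b10011010. Lowest set bit at position 1

1


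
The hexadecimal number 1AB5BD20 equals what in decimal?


1AB5BD20 hex = 448118048 decimal

448118048


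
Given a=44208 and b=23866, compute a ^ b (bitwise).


44208 ^ 23866 = 61834

61834


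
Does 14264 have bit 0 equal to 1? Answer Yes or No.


0b11011110111000, bit 0 = 0. No

No


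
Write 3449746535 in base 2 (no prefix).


3449746535 = 11001101100111101111010001100111 in binary

11001101100111101111010001100111


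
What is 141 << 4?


0b10001101 << 4 = 0b100011010000 = 2256

2256


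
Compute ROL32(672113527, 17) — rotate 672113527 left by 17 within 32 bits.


Rotate 0b101000000011111010001101110111 left by 17 (32-bit) = 0b1000110111011100101000000011111 = 1190023199

1190023199


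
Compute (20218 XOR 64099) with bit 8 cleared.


Step 1: 20218 ^ 64099 = 46233
Step 2: 46233 & ~(1 << 8) = 46233

46233


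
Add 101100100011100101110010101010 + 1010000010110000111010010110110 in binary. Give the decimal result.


101100100011100101110010101010 + 1010000010110000111010010110110 = 1111100111001101101000101100000 = 2095501664

2095501664


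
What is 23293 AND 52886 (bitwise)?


0b101101011111101 & 0b1100111010010110 = 0b100101010010100 = 19092

19092


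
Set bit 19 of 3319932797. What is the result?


3319932797 | (1 << 19) = 3319932797 | 524288 = 3320457085

3320457085


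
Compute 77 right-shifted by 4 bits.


0b1001101 >> 4 = 0b100 = 4

4


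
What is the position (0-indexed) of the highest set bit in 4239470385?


0b11111100101100010010111100110001. Highest set bit at position 31

31


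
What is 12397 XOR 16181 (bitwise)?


0b11000001101101 ^ 0b11111100110101 = 0b111101011000 = 3928

3928


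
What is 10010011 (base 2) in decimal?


10010011 in decimal = 147

147


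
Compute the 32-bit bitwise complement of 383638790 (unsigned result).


~0b10110110111011101110100000110 = 0b11101001001000100010001011111001 = 3911328505 (32-bit unsigned)

3911328505


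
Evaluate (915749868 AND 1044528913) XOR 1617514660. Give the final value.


Step 1: 915749868 & 1044528913 = 905984768
Step 2: 905984768 ^ 1617514660 = 1449749412

1449749412


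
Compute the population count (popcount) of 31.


0b11111 has 5 set bits

5


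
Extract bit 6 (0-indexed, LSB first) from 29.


0b11101, position 6 = 0

0


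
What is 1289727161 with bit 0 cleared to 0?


1289727161 & ~(1 << 0) = 1289727160

1289727160


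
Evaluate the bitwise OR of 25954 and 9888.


0b110010101100010 | 0b10011010100000 = 0b110011111100010 = 26594

26594


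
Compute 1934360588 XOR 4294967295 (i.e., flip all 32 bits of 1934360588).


1934360588 ^ 4294967295 = 2360606707

2360606707


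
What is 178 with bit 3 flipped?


178 ^ (1 << 3) = 178 ^ 8 = 186

186


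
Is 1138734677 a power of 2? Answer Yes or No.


0b1000011110111111011011001010101. Multiple bits set => No

No


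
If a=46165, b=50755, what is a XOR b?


46165 ^ 50755 = 29206

29206


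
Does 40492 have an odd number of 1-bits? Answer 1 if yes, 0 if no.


0b1001111000101100 has 8 ones => parity 0

0


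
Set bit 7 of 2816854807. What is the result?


2816854807 | (1 << 7) = 2816854807 | 128 = 2816854935

2816854935


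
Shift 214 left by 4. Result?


0b11010110 << 4 = 0b110101100000 = 3424

3424


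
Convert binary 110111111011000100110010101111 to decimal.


110111111011000100110010101111 in decimal = 938233007

938233007


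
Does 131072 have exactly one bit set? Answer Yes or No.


0b100000000000000000. Only one bit set => Yes

Yes


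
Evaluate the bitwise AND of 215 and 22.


0b11010111 & 0b10110 = 0b10110 = 22

22


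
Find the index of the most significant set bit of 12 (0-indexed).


0b1100. Highest set bit at position 3

3


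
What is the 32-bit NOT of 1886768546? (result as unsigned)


~0b1110000011101011100110110100010 = 0b10001111100010100011001001011101 = 2408198749 (32-bit unsigned)

2408198749


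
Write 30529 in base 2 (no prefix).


30529 = 111011101000001 in binary

111011101000001


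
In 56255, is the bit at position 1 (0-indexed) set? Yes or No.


0b1101101110111111, bit 1 = 1. Yes

Yes


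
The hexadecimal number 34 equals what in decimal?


34 hex = 52 decimal

52


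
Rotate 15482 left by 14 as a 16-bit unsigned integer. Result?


Rotate 0b11110001111010 left by 14 (16-bit) = 0b1000111100011110 = 36638

36638


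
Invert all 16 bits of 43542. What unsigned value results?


43542 ^ 65535 = 21993

21993


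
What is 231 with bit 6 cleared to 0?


231 & ~(1 << 6) = 167

167


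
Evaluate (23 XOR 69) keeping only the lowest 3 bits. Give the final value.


Step 1: 23 ^ 69 = 82
Step 2: 82 & 7 = 2

2


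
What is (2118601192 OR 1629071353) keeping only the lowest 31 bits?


Step 1: 2118601192 | 1629071353 = 2136993785
Step 2: 2136993785 & 2147483647 = 2136993785

2136993785


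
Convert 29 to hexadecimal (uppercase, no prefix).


29 = 1D hex

1D


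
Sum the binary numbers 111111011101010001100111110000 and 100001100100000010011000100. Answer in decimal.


111111011101010001100111110000 + 100001100100000010011000100 = 1000011101001110001111010110100 = 1135025844

1135025844


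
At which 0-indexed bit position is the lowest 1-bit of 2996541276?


0b10110010100110111001011101011100. Lowest set bit at position 2

2


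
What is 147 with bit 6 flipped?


147 ^ (1 << 6) = 147 ^ 64 = 211

211


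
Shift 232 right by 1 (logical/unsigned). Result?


0b11101000 >> 1 = 0b1110100 = 116

116


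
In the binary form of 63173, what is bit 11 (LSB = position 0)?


0b1111011011000101, position 11 = 0

0


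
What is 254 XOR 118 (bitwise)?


0b11111110 ^ 0b1110110 = 0b10001000 = 136

136


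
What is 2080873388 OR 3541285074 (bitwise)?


0b1111100000001111001101110101100 | 0b11010011000100111011100011010010 = 0b11111111000101111011101111111110 = 4279745534

4279745534


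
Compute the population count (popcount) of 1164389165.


0b1000101011001110010101100101101 has 16 set bits

16


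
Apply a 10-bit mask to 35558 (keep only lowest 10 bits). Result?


35558 & 1023 = 742

742


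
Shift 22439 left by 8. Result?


0b101011110100111 << 8 = 0b10101111010011100000000 = 5744384

5744384


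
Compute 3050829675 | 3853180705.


0b10110101110101111111011101101011 | 0b11100101101010101101111100100001 = 0b11110101111111111111111101101011 = 4127194987

4127194987


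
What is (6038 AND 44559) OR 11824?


Step 1: 6038 & 44559 = 1542
Step 2: 1542 | 11824 = 11830

11830


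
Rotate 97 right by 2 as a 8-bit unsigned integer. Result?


Rotate 0b1100001 right by 2 (8-bit) = 0b1011000 = 88

88


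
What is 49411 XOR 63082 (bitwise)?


0b1100000100000011 ^ 0b1111011001101010 = 0b11011101101001 = 14185

14185


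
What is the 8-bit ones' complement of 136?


136 ^ 255 = 119

119


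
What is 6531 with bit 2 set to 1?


6531 | (1 << 2) = 6531 | 4 = 6535

6535


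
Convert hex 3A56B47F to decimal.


3A56B47F hex = 978760831 decimal

978760831


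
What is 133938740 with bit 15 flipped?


133938740 ^ (1 << 15) = 133938740 ^ 32768 = 133905972

133905972


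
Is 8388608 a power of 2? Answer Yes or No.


0b100000000000000000000000. Only one bit set => Yes

Yes


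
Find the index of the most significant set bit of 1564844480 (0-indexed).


0b1011101010001011010000111000000. Highest set bit at position 30

30


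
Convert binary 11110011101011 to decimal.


11110011101011 in decimal = 15595

15595


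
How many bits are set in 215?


0b11010111 has 6 set bits

6


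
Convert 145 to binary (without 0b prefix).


145 = 10010001 in binary

10010001


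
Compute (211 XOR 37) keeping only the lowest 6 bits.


Step 1: 211 ^ 37 = 246
Step 2: 246 & 63 = 54

54


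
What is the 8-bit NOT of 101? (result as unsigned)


~0b1100101 = 0b10011010 = 154 (8-bit unsigned)

154


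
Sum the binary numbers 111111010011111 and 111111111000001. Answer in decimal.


111111010011111 + 111111111000001 = 1111111001100000 = 65120

65120


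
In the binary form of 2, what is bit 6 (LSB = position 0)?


0b10, position 6 = 0

0


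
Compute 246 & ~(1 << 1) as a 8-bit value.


246 & ~(1 << 1) = 244

244


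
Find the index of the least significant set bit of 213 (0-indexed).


0b11010101. Lowest set bit at position 0

0


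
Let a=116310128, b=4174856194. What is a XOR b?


116310128 ^ 4174856194 = 4265181298

4265181298


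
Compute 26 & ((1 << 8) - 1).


26 & 255 = 26

26


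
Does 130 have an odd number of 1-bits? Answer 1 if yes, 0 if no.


0b10000010 has 2 ones => parity 0

0


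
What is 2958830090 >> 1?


0b10110000010111000010101000001010 >> 1 = 0b1011000001011100001010100000101 = 1479415045

1479415045


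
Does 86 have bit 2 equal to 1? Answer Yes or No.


0b1010110, bit 2 = 1. Yes

Yes


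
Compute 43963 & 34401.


0b1010101110111011 & 0b1000011001100001 = 0b1000001000100001 = 33313

33313


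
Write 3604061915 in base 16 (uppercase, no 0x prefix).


3604061915 = D6D19EDB hex

D6D19EDB


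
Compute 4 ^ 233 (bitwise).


0b100 ^ 0b11101001 = 0b11101101 = 237

237


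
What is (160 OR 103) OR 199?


Step 1: 160 | 103 = 231
Step 2: 231 | 199 = 231

231


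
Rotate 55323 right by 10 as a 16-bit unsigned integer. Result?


Rotate 0b1101100000011011 right by 10 (16-bit) = 0b11011110110 = 1782

1782


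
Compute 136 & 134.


0b10001000 & 0b10000110 = 0b10000000 = 128

128


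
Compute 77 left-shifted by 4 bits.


0b1001101 << 4 = 0b10011010000 = 1232

1232


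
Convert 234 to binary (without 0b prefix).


234 = 11101010 in binary

11101010


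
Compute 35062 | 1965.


0b1000100011110110 | 0b11110101101 = 0b1000111111111111 = 36863

36863


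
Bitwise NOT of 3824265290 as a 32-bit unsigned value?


~0b11100011111100011010100001001010 = 0b11100000011100101011110110101 = 470702005 (32-bit unsigned)

470702005


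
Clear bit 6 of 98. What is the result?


98 & ~(1 << 6) = 34

34


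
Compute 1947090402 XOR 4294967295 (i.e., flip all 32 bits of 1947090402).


1947090402 ^ 4294967295 = 2347876893

2347876893


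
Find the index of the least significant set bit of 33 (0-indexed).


0b100001. Lowest set bit at position 0

0


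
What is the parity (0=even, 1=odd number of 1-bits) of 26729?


0b110100001101001 has 7 ones => parity 1

1


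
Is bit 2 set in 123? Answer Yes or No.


0b1111011, bit 2 = 0. No

No


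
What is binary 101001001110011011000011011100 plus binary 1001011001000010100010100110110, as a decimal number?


101001001110011011000011011100 + 1001011001000010100010100110110 = 1110100010110101111011000010010 = 1952118290

1952118290


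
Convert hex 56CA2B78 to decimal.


56CA2B78 hex = 1456089976 decimal

1456089976


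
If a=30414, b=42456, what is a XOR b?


30414 ^ 42456 = 54038

54038


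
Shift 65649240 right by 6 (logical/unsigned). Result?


0b11111010011011101001011000 >> 6 = 0b11111010011011101001 = 1025769

1025769


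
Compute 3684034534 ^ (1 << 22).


3684034534 ^ (1 << 22) = 3684034534 ^ 4194304 = 3688228838

3688228838


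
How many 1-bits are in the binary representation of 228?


0b11100100 has 4 set bits

4


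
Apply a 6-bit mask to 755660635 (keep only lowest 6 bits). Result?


755660635 & 63 = 27

27


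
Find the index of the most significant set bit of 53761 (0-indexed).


0b1101001000000001. Highest set bit at position 15

15


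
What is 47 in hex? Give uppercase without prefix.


47 = 2F hex

2F


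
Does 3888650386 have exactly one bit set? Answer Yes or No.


0b11100111110010000001100010010010. Multiple bits set => No

No


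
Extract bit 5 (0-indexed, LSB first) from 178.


0b10110010, position 5 = 1

1


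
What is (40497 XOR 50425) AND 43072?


Step 1: 40497 ^ 50425 = 23240
Step 2: 23240 & 43072 = 2112

2112


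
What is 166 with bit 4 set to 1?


166 | (1 << 4) = 166 | 16 = 182

182


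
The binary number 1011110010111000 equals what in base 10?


1011110010111000 in decimal = 48312

48312


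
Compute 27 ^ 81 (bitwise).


0b11011 ^ 0b1010001 = 0b1001010 = 74

74


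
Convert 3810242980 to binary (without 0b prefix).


3810242980 = 11100011000110111011000110100100 in binary

11100011000110111011000110100100


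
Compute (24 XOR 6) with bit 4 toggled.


Step 1: 24 ^ 6 = 30
Step 2: 30 ^ (1 << 4) = 30 ^ 16 = 14

14


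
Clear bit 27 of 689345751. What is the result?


689345751 & ~(1 << 27) = 555128023

555128023


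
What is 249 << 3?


0b11111001 << 3 = 0b11111001000 = 1992

1992


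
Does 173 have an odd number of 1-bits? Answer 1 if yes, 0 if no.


0b10101101 has 5 ones => parity 1

1


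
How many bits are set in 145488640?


0b1000101010111111101100000000 has 13 set bits

13


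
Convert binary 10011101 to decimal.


10011101 in decimal = 157

157


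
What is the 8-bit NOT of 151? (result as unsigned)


~0b10010111 = 0b1101000 = 104 (8-bit unsigned)

104


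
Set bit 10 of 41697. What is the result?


41697 | (1 << 10) = 41697 | 1024 = 42721

42721
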